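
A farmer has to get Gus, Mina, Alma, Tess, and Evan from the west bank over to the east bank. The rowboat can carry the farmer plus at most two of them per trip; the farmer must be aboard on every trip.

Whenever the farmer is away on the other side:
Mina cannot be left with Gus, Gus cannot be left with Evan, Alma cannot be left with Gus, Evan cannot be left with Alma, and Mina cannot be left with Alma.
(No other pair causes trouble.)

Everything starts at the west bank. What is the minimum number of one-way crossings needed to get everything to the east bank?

Counting alone: the farmer can take at most 2 across per trip to the east bank, so moving all 5 needs at least 3 loaded trips out, with a return between consecutive ones — at least 5 crossings.
The safety rule pushes this higher. Following every safe sequence of crossings, the most of the 5 that can be at the east bank as the rowboat arrives there on crossing 5 is 4 — never all 5.
So no plan with fewer than 7 crossings exists, and this one achieves 7:
1. Farmer goes to the east bank with Alma and Gus.
2. Farmer goes back to the west bank with Gus.
3. Farmer goes to the east bank with Gus and Tess.
4. Farmer goes back to the west bank with Gus.
5. Farmer goes to the east bank with Evan and Mina.
6. Farmer goes back to the west bank with Alma.
7. Farmer goes to the east bank with Alma and Gus.

7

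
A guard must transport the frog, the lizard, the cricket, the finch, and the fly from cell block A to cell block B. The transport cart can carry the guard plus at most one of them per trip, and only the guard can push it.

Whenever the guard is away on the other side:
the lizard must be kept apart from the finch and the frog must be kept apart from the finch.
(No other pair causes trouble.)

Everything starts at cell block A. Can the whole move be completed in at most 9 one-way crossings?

Counting alone: the guard can take at most 1 across per trip to cell block B, so moving all 5 needs at least 5 loaded trips out, with a return between consecutive ones — at least 9 crossings.
The safety rule pushes this higher. Following every safe sequence of crossings, the most of the 5 that can be at cell block B as the transport cart arrives there on crossing 9 is 4 — never all 5.
So the move cannot be finished within 9 crossings. (The shortest complete plan takes 11:)
1. Guard goes to cell block B with the finch.
2. Guard goes back to cell block A alone.
3. Guard goes to cell block B with the frog.
4. Guard goes back to cell block A with the finch.
5. Guard goes to cell block B with the lizard.
6. Guard goes back to cell block A alone.
7. Guard goes to cell block B with the cricket.
8. Guard goes back to cell block A alone.
9. Guard goes to cell block B with the fly.
10. Guard goes back to cell block A alone.
11. Guard goes to cell block B with the finch.

No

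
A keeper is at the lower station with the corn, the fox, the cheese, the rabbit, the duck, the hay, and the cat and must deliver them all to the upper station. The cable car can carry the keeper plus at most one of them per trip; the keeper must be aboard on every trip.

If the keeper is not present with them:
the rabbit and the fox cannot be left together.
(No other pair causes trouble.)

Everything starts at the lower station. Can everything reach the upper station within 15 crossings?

Yes — this plan uses 13 crossings (≤ 15):
1. Keeper goes to the upper station with the fox.  [the lower station: the cat, the cheese, the corn, the duck, the hay, the rabbit | the upper station: the fox]
2. Keeper goes back to the lower station alone.  [the lower station: the cat, the cheese, the corn, the duck, the hay, the rabbit | the upper station: the fox]
3. Keeper goes to the upper station with the corn.  [the lower station: the cat, the cheese, the duck, the hay, the rabbit | the upper station: the corn, the fox]
4. Keeper goes back to the lower station alone.  [the lower station: the cat, the cheese, the duck, the hay, the rabbit | the upper station: the corn, the fox]
5. Keeper goes to the upper station with the cheese.  [the lower station: the cat, the duck, the hay, the rabbit | the upper station: the cheese, the corn, the fox]
6. Keeper goes back to the lower station alone.  [the lower station: the cat, the duck, the hay, the rabbit | the upper station: the cheese, the corn, the fox]
7. Keeper goes to the upper station with the duck.  [the lower station: the cat, the hay, the rabbit | the upper station: the cheese, the corn, the duck, the fox]
8. Keeper goes back to the lower station alone.  [the lower station: the cat, the hay, the rabbit | the upper station: the cheese, the corn, the duck, the fox]
9. Keeper goes to the upper station with the hay.  [the lower station: the cat, the rabbit | the upper station: the cheese, the corn, the duck, the fox, the hay]
10. Keeper goes back to the lower station alone.  [the lower station: the cat, the rabbit | the upper station: the cheese, the corn, the duck, the fox, the hay]
11. Keeper goes to the upper station with the cat.  [the lower station: the rabbit | the upper station: the cat, the cheese, the corn, the duck, the fox, the hay]
12. Keeper goes back to the lower station alone.  [the lower station: the rabbit | the upper station: the cat, the cheese, the corn, the duck, the fox, the hay]
13. Keeper goes to the upper station with the rabbit.  [the lower station: — | the upper station: the cat, the cheese, the corn, the duck, the fox, the hay, the rabbit]

Yes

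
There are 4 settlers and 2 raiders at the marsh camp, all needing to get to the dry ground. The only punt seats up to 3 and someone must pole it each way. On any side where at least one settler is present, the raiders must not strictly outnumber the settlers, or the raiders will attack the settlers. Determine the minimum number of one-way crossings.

5

Counting alone: each trip to the dry ground takes at most 3 across and each return brings at least 1 back, so after t trips out (and t−1 returns) at most 3t − (t−1) of the 6 are across; that first reaches 6 at t = 3, so at least 5 crossings are needed.
The plan below uses exactly 5 crossings, so it is optimal:
1. 2 raiders → the dry ground.  (the marsh camp: 4S 0R; the dry ground: 0S 2R)
2. 1 raider ← the marsh camp.  (the marsh camp: 4S 1R; the dry ground: 0S 1R)
3. 2 settlers and 1 raider → the dry ground.  (the marsh camp: 2S 0R; the dry ground: 2S 2R)
4. 1 raider ← the marsh camp.  (the marsh camp: 2S 1R; the dry ground: 2S 1R)
5. 2 settlers and 1 raider → the dry ground.  (the marsh camp: 0S 0R; the dry ground: 4S 2R)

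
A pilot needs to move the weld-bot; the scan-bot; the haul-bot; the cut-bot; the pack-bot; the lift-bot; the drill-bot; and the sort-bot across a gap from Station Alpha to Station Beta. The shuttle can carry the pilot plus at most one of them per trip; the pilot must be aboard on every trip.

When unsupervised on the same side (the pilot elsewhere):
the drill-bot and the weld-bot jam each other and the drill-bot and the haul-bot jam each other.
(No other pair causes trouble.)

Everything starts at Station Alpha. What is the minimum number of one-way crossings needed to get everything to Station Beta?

Counting alone: the pilot can take at most 1 across per trip to Station Beta, so moving all 8 needs at least 8 loaded trips out, with a return between consecutive ones — at least 15 crossings.
The safety rule pushes this higher. Following every safe sequence of crossings, the most of the 8 that can be at Station Beta as the shuttle arrives there on crossing 15 is 7 — never all 8.
So no plan with fewer than 17 crossings exists, and this one achieves 17:
1. Pilot goes to Station Beta with the drill-bot.  [Station Alpha: the cut-bot, the haul-bot, the lift-bot, the pack-bot, the scan-bot, the sort-bot, the weld-bot | Station Beta: the drill-bot]
2. Pilot goes back to Station Alpha alone.  [Station Alpha: the cut-bot, the haul-bot, the lift-bot, the pack-bot, the scan-bot, the sort-bot, the weld-bot | Station Beta: the drill-bot]
3. Pilot goes to Station Beta with the weld-bot.  [Station Alpha: the cut-bot, the haul-bot, the lift-bot, the pack-bot, the scan-bot, the sort-bot | Station Beta: the drill-bot, the weld-bot]
4. Pilot goes back to Station Alpha with the drill-bot.  [Station Alpha: the cut-bot, the drill-bot, the haul-bot, the lift-bot, the pack-bot, the scan-bot, the sort-bot | Station Beta: the weld-bot]
5. Pilot goes to Station Beta with the haul-bot.  [Station Alpha: the cut-bot, the drill-bot, the lift-bot, the pack-bot, the scan-bot, the sort-bot | Station Beta: the haul-bot, the weld-bot]
6. Pilot goes back to Station Alpha alone.  [Station Alpha: the cut-bot, the drill-bot, the lift-bot, the pack-bot, the scan-bot, the sort-bot | Station Beta: the haul-bot, the weld-bot]
7. Pilot goes to Station Beta with the scan-bot.  [Station Alpha: the cut-bot, the drill-bot, the lift-bot, the pack-bot, the sort-bot | Station Beta: the haul-bot, the scan-bot, the weld-bot]
8. Pilot goes back to Station Alpha alone.  [Station Alpha: the cut-bot, the drill-bot, the lift-bot, the pack-bot, the sort-bot | Station Beta: the haul-bot, the scan-bot, the weld-bot]
9. Pilot goes to Station Beta with the cut-bot.  [Station Alpha: the drill-bot, the lift-bot, the pack-bot, the sort-bot | Station Beta: the cut-bot, the haul-bot, the scan-bot, the weld-bot]
10. Pilot goes back to Station Alpha alone.  [Station Alpha: the drill-bot, the lift-bot, the pack-bot, the sort-bot | Station Beta: the cut-bot, the haul-bot, the scan-bot, the weld-bot]
11. Pilot goes to Station Beta with the pack-bot.  [Station Alpha: the drill-bot, the lift-bot, the sort-bot | Station Beta: the cut-bot, the haul-bot, the pack-bot, the scan-bot, the weld-bot]
12. Pilot goes back to Station Alpha alone.  [Station Alpha: the drill-bot, the lift-bot, the sort-bot | Station Beta: the cut-bot, the haul-bot, the pack-bot, the scan-bot, the weld-bot]
13. Pilot goes to Station Beta with the lift-bot.  [Station Alpha: the drill-bot, the sort-bot | Station Beta: the cut-bot, the haul-bot, the lift-bot, the pack-bot, the scan-bot, the weld-bot]
14. Pilot goes back to Station Alpha alone.  [Station Alpha: the drill-bot, the sort-bot | Station Beta: the cut-bot, the haul-bot, the lift-bot, the pack-bot, the scan-bot, the weld-bot]
15. Pilot goes to Station Beta with the sort-bot.  [Station Alpha: the drill-bot | Station Beta: the cut-bot, the haul-bot, the lift-bot, the pack-bot, the scan-bot, the sort-bot, the weld-bot]
16. Pilot goes back to Station Alpha alone.  [Station Alpha: the drill-bot | Station Beta: the cut-bot, the haul-bot, the lift-bot, the pack-bot, the scan-bot, the sort-bot, the weld-bot]
17. Pilot goes to Station Beta with the drill-bot.  [Station Alpha: — | Station Beta: the cut-bot, the drill-bot, the haul-bot, the lift-bot, the pack-bot, the scan-bot, the sort-bot, the weld-bot]

17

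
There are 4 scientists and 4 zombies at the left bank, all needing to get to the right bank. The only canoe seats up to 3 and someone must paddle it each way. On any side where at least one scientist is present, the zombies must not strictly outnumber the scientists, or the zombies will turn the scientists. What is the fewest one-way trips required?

9

Counting alone: each trip to the right bank takes at most 3 across and each return brings at least 1 back, so after t trips out (and t−1 returns) at most 3t − (t−1) of the 8 are across; that first reaches 8 at t = 4, so at least 7 crossings are needed.
The safety rule pushes this higher. Following every safe sequence of crossings, the most of the 8 that can be at the right bank as the canoe arrives there on crossing 7 is 7 — never all 8.
So no plan with fewer than 9 crossings exists, and this one achieves 9:
1. 2 zombies → the right bank.  (the left bank: 4S 2Z; the right bank: 0S 2Z)
2. 1 zombie ← the left bank.  (the left bank: 4S 3Z; the right bank: 0S 1Z)
3. 3 zombies → the right bank.  (the left bank: 4S 0Z; the right bank: 0S 4Z)
4. 1 zombie ← the left bank.  (the left bank: 4S 1Z; the right bank: 0S 3Z)
5. 3 scientists → the right bank.  (the left bank: 1S 1Z; the right bank: 3S 3Z)
6. 1 scientist and 1 zombie ← the left bank.  (the left bank: 2S 2Z; the right bank: 2S 2Z)
7. 2 scientists → the right bank.  (the left bank: 0S 2Z; the right bank: 4S 2Z)
8. 1 zombie ← the left bank.  (the left bank: 0S 3Z; the right bank: 4S 1Z)
9. 3 zombies → the right bank.  (the left bank: 0S 0Z; the right bank: 4S 4Z)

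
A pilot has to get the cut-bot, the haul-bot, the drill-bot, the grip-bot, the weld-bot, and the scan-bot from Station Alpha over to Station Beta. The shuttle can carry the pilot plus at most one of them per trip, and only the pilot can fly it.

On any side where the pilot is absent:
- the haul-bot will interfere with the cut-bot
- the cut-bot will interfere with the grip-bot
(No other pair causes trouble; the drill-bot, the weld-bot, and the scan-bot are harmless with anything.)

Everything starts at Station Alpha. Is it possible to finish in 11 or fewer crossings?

No

Counting alone: the pilot can take at most 1 across per trip to Station Beta, so moving all 6 needs at least 6 loaded trips out, with a return between consecutive ones — at least 11 crossings.
The safety rule pushes this higher. Following every safe sequence of crossings, the most of the 6 that can be at Station Beta as the shuttle arrives there on crossing 11 is 5 — never all 6.
So the move cannot be finished within 11 crossings. (The shortest complete plan takes 13:)
1. Pilot goes to Station Beta with the cut-bot.  [Station Alpha: the drill-bot, the grip-bot, the haul-bot, the scan-bot, the weld-bot | Station Beta: the cut-bot]
2. Pilot goes back to Station Alpha alone.  [Station Alpha: the drill-bot, the grip-bot, the haul-bot, the scan-bot, the weld-bot | Station Beta: the cut-bot]
3. Pilot goes to Station Beta with the haul-bot.  [Station Alpha: the drill-bot, the grip-bot, the scan-bot, the weld-bot | Station Beta: the cut-bot, the haul-bot]
4. Pilot goes back to Station Alpha with the cut-bot.  [Station Alpha: the cut-bot, the drill-bot, the grip-bot, the scan-bot, the weld-bot | Station Beta: the haul-bot]
5. Pilot goes to Station Beta with the grip-bot.  [Station Alpha: the cut-bot, the drill-bot, the scan-bot, the weld-bot | Station Beta: the grip-bot, the haul-bot]
6. Pilot goes back to Station Alpha alone.  [Station Alpha: the cut-bot, the drill-bot, the scan-bot, the weld-bot | Station Beta: the grip-bot, the haul-bot]
7. Pilot goes to Station Beta with the drill-bot.  [Station Alpha: the cut-bot, the scan-bot, the weld-bot | Station Beta: the drill-bot, the grip-bot, the haul-bot]
8. Pilot goes back to Station Alpha alone.  [Station Alpha: the cut-bot, the scan-bot, the weld-bot | Station Beta: the drill-bot, the grip-bot, the haul-bot]
9. Pilot goes to Station Beta with the weld-bot.  [Station Alpha: the cut-bot, the scan-bot | Station Beta: the drill-bot, the grip-bot, the haul-bot, the weld-bot]
10. Pilot goes back to Station Alpha alone.  [Station Alpha: the cut-bot, the scan-bot | Station Beta: the drill-bot, the grip-bot, the haul-bot, the weld-bot]
11. Pilot goes to Station Beta with the scan-bot.  [Station Alpha: the cut-bot | Station Beta: the drill-bot, the grip-bot, the haul-bot, the scan-bot, the weld-bot]
12. Pilot goes back to Station Alpha alone.  [Station Alpha: the cut-bot | Station Beta: the drill-bot, the grip-bot, the haul-bot, the scan-bot, the weld-bot]
13. Pilot goes to Station Beta with the cut-bot.  [Station Alpha: — | Station Beta: the cut-bot, the drill-bot, the grip-bot, the haul-bot, the scan-bot, the weld-bot]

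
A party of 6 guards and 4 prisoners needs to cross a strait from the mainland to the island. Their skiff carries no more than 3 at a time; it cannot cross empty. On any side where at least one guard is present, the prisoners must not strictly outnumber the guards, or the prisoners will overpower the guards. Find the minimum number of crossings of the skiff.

Counting alone: each trip to the island takes at most 3 across and each return brings at least 1 back, so after t trips out (and t−1 returns) at most 3t − (t−1) of the 10 are across; that first reaches 10 at t = 5, so at least 9 crossings are needed.
The plan below uses exactly 9 crossings, so it is optimal:
1. 2 prisoners → the island.  (the mainland: 6G 2P; the island: 0G 2P)
2. 1 prisoner ← the mainland.  (the mainland: 6G 3P; the island: 0G 1P)
3. 3 prisoners → the island.  (the mainland: 6G 0P; the island: 0G 4P)
4. 1 prisoner ← the mainland.  (the mainland: 6G 1P; the island: 0G 3P)
5. 3 guards → the island.  (the mainland: 3G 1P; the island: 3G 3P)
6. 1 prisoner ← the mainland.  (the mainland: 3G 2P; the island: 3G 2P)
7. 1 guard and 2 prisoners → the island.  (the mainland: 2G 0P; the island: 4G 4P)
8. 1 prisoner ← the mainland.  (the mainland: 2G 1P; the island: 4G 3P)
9. 2 guards and 1 prisoner → the island.  (the mainland: 0G 0P; the island: 6G 4P)

9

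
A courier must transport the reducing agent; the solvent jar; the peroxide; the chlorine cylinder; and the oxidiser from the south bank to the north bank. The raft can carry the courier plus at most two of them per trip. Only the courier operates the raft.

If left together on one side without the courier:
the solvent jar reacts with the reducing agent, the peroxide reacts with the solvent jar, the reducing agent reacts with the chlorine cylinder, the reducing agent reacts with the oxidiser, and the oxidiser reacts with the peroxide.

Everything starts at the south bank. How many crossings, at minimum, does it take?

7

Counting alone: the courier can take at most 2 across per trip to the north bank, so moving all 5 needs at least 3 loaded trips out, with a return between consecutive ones — at least 5 crossings.
The safety rule pushes this higher. Following every safe sequence of crossings, the most of the 5 that can be at the north bank as the raft arrives there on crossing 5 is 4 — never all 5.
So no plan with fewer than 7 crossings exists, and this one achieves 7:
1. Courier goes to the north bank with the peroxide and the reducing agent.
2. Courier goes back to the south bank alone.
3. Courier goes to the north bank with the solvent jar.
4. Courier goes back to the south bank with the peroxide and the reducing agent.
5. Courier goes to the north bank with the chlorine cylinder and the oxidiser.
6. Courier goes back to the south bank alone.
7. Courier goes to the north bank with the peroxide and the reducing agent.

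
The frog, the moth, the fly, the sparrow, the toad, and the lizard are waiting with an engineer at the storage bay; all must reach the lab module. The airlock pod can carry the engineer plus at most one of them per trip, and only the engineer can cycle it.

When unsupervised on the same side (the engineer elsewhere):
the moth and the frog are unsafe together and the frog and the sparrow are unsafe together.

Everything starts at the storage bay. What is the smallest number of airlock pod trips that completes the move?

13

Counting alone: the engineer can take at most 1 across per trip to the lab module, so moving all 6 needs at least 6 loaded trips out, with a return between consecutive ones — at least 11 crossings.
The safety rule pushes this higher. Following every safe sequence of crossings, the most of the 6 that can be at the lab module as the airlock pod arrives there on crossing 11 is 5 — never all 6.
So no plan with fewer than 13 crossings exists, and this one achieves 13:
1. Engineer goes to the lab module with the frog.
2. Engineer goes back to the storage bay alone.
3. Engineer goes to the lab module with the moth.
4. Engineer goes back to the storage bay with the frog.
5. Engineer goes to the lab module with the sparrow.
6. Engineer goes back to the storage bay alone.
7. Engineer goes to the lab module with the fly.
8. Engineer goes back to the storage bay alone.
9. Engineer goes to the lab module with the toad.
10. Engineer goes back to the storage bay alone.
11. Engineer goes to the lab module with the lizard.
12. Engineer goes back to the storage bay alone.
13. Engineer goes to the lab module with the frog.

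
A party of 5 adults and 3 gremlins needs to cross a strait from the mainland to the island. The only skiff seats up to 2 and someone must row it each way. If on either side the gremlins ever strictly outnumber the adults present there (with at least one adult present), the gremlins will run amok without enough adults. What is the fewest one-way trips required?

13

Counting alone: each trip to the island takes at most 2 across and each return brings at least 1 back, so after t trips out (and t−1 returns) at most 2t − (t−1) of the 8 are across; that first reaches 8 at t = 7, so at least 13 crossings are needed.
The plan below uses exactly 13 crossings, so it is optimal:
1. 2 gremlins → the island.  (the mainland: 5A 1G; the island: 0A 2G)
2. 1 gremlin ← the mainland.  (the mainland: 5A 2G; the island: 0A 1G)
3. 2 gremlins → the island.  (the mainland: 5A 0G; the island: 0A 3G)
4. 1 gremlin ← the mainland.  (the mainland: 5A 1G; the island: 0A 2G)
5. 2 adults → the island.  (the mainland: 3A 1G; the island: 2A 2G)
6. 1 gremlin ← the mainland.  (the mainland: 3A 2G; the island: 2A 1G)
7. 1 adult and 1 gremlin → the island.  (the mainland: 2A 1G; the island: 3A 2G)
8. 1 gremlin ← the mainland.  (the mainland: 2A 2G; the island: 3A 1G)
9. 2 gremlins → the island.  (the mainland: 2A 0G; the island: 3A 3G)
10. 1 gremlin ← the mainland.  (the mainland: 2A 1G; the island: 3A 2G)
11. 1 adult and 1 gremlin → the island.  (the mainland: 1A 0G; the island: 4A 3G)
12. 1 gremlin ← the mainland.  (the mainland: 1A 1G; the island: 4A 2G)
13. 1 adult and 1 gremlin → the island.  (the mainland: 0A 0G; the island: 5A 3G)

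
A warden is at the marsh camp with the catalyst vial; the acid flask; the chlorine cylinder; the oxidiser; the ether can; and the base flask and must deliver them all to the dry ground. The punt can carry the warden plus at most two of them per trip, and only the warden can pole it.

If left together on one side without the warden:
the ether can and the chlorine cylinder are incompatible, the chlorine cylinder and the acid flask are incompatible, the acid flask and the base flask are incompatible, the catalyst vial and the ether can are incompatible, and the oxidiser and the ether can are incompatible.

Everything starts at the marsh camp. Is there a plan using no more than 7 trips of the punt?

Yes

Yes — this plan uses 7 crossings (≤ 7):
1. Warden goes to the dry ground with the acid flask and the ether can.
2. Warden goes back to the marsh camp alone.
3. Warden goes to the dry ground with the catalyst vial and the chlorine cylinder.
4. Warden goes back to the marsh camp with the acid flask and the ether can.
5. Warden goes to the dry ground with the base flask and the oxidiser.
6. Warden goes back to the marsh camp alone.
7. Warden goes to the dry ground with the acid flask and the ether can.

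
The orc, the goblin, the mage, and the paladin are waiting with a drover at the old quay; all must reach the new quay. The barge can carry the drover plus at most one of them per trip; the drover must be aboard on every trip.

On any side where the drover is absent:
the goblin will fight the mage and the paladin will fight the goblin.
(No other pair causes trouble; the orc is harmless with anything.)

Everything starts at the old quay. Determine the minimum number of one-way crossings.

Counting alone: the drover can take at most 1 across per trip to the new quay, so moving all 4 needs at least 4 loaded trips out, with a return between consecutive ones — at least 7 crossings.
The safety rule pushes this higher. Following every safe sequence of crossings, the most of the 4 that can be at the new quay as the barge arrives there on crossing 7 is 3 — never all 4.
So no plan with fewer than 9 crossings exists, and this one achieves 9:
1. Drover goes to the new quay with the goblin.
2. Drover goes back to the old quay alone.
3. Drover goes to the new quay with the orc.
4. Drover goes back to the old quay alone.
5. Drover goes to the new quay with the mage.
6. Drover goes back to the old quay with the goblin.
7. Drover goes to the new quay with the paladin.
8. Drover goes back to the old quay alone.
9. Drover goes to the new quay with the goblin.

9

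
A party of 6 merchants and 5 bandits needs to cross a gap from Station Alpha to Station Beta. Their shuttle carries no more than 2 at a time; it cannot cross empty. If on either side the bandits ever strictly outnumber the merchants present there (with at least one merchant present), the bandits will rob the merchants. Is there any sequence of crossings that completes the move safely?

1. 2 bandits → Station Beta.  (Station Alpha: 6M 3B; Station Beta: 0M 2B)
2. 1 bandit ← Station Alpha.  (Station Alpha: 6M 4B; Station Beta: 0M 1B)
3. 2 bandits → Station Beta.  (Station Alpha: 6M 2B; Station Beta: 0M 3B)
4. 1 bandit ← Station Alpha.  (Station Alpha: 6M 3B; Station Beta: 0M 2B)
5. 2 merchants → Station Beta.  (Station Alpha: 4M 3B; Station Beta: 2M 2B)
6. 1 bandit ← Station Alpha.  (Station Alpha: 4M 4B; Station Beta: 2M 1B)
7. 1 merchant and 1 bandit → Station Beta.  (Station Alpha: 3M 3B; Station Beta: 3M 2B)
8. 1 merchant ← Station Alpha.  (Station Alpha: 4M 3B; Station Beta: 2M 2B)
9. 1 merchant and 1 bandit → Station Beta.  (Station Alpha: 3M 2B; Station Beta: 3M 3B)
10. 1 bandit ← Station Alpha.  (Station Alpha: 3M 3B; Station Beta: 3M 2B)
11. 1 merchant and 1 bandit → Station Beta.  (Station Alpha: 2M 2B; Station Beta: 4M 3B)
12. 1 merchant ← Station Alpha.  (Station Alpha: 3M 2B; Station Beta: 3M 3B)
13. 1 merchant and 1 bandit → Station Beta.  (Station Alpha: 2M 1B; Station Beta: 4M 4B)
14. 1 bandit ← Station Alpha.  (Station Alpha: 2M 2B; Station Beta: 4M 3B)
15. 1 merchant and 1 bandit → Station Beta.  (Station Alpha: 1M 1B; Station Beta: 5M 4B)
16. 1 merchant ← Station Alpha.  (Station Alpha: 2M 1B; Station Beta: 4M 4B)
17. 1 merchant and 1 bandit → Station Beta.  (Station Alpha: 1M 0B; Station Beta: 5M 5B)
18. 1 bandit ← Station Alpha.  (Station Alpha: 1M 1B; Station Beta: 5M 4B)
19. 1 merchant and 1 bandit → Station Beta.  (Station Alpha: 0M 0B; Station Beta: 6M 5B)

Yes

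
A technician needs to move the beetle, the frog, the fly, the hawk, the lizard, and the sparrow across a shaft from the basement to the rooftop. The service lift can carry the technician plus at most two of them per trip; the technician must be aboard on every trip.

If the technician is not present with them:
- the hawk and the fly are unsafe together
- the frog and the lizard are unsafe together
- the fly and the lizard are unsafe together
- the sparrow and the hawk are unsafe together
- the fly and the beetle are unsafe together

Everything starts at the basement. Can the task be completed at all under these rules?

No

Whatever the first load, the items left behind include a forbidden pair without the technician. No opening move is safe, so no plan exists.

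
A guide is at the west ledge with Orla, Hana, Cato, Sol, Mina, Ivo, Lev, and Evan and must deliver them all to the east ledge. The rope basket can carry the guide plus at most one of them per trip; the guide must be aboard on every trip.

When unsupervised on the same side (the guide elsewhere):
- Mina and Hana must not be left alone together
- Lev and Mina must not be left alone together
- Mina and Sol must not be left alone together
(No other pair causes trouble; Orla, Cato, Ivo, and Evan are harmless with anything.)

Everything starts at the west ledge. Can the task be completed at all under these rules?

Following every safe sequence of crossings from the start, the most of the 8 that can be at the east ledge as the rope basket arrives there on crossings 1, 3, 5, 7, 9, 11 is 1, 2, 3, 4, 5, 6 respectively; the best ever achieved is 6 of 8.
From crossing 13 on, no configuration arises that was not already reachable earlier: only 144 distinct safe configurations (who is on which side, and where the rope basket is) can ever be reached, none of them has everyone across, and every continuation just revisits them. So no valid plan exists.

No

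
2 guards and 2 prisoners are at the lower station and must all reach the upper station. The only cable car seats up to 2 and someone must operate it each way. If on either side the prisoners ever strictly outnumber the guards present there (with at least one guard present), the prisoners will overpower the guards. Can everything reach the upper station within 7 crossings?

Yes — this plan uses 5 crossings (≤ 7):
1. 2 prisoners → the upper station.  (the lower station: 2G 0P; the upper station: 0G 2P)
2. 1 prisoner ← the lower station.  (the lower station: 2G 1P; the upper station: 0G 1P)
3. 2 guards → the upper station.  (the lower station: 0G 1P; the upper station: 2G 1P)
4. 1 prisoner ← the lower station.  (the lower station: 0G 2P; the upper station: 2G 0P)
5. 2 prisoners → the upper station.  (the lower station: 0G 0P; the upper station: 2G 2P)

Yes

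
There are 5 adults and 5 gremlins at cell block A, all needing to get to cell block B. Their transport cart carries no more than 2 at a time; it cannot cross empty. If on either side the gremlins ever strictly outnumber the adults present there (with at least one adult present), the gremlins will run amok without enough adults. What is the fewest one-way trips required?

impossible

Following every safe sequence of crossings from the start, the most of the 10 that can be at cell block B as the transport cart arrives there on crossings 1, 3, 5, 7 is 2, 3, 4, 5 respectively; the best ever achieved is 5 of 10.
From crossing 9 on, no configuration arises that was not already reachable earlier: only 13 distinct safe configurations (who is on which side, and where the transport cart is) can ever be reached, none of them has everyone across, and every continuation just revisits them. They are: 0 adults + 0 gremlins across (transport cart back at the start); 0 adults + 1 gremlin across (transport cart there); 0 adults + 1 gremlin across (transport cart back at the start); 0 adults + 2 gremlins across (transport cart there); 0 adults + 2 gremlins across (transport cart back at the start); 0 adults + 3 gremlins across (transport cart there); 0 adults + 3 gremlins across (transport cart back at the start); 0 adults + 4 gremlins across (transport cart there); 0 adults + 4 gremlins across (transport cart back at the start); 0 adults + 5 gremlins across (transport cart there); 1 adult + 1 gremlin across (transport cart there); 1 adult + 1 gremlin across (transport cart back at the start); 2 adults + 2 gremlins across (transport cart there). So no valid plan exists.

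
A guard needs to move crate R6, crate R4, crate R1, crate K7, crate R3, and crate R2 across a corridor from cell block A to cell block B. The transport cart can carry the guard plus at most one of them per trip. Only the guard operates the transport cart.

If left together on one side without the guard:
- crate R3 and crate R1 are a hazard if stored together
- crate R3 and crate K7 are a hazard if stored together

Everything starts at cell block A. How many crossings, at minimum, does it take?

Counting alone: the guard can take at most 1 across per trip to cell block B, so moving all 6 needs at least 6 loaded trips out, with a return between consecutive ones — at least 11 crossings.
The safety rule pushes this higher. Following every safe sequence of crossings, the most of the 6 that can be at cell block B as the transport cart arrives there on crossing 11 is 5 — never all 6.
So no plan with fewer than 13 crossings exists, and this one achieves 13:
1. Guard goes to cell block B with crate R3.  [cell block A: crate K7, crate R1, crate R2, crate R4, crate R6 | cell block B: crate R3]
2. Guard goes back to cell block A alone.  [cell block A: crate K7, crate R1, crate R2, crate R4, crate R6 | cell block B: crate R3]
3. Guard goes to cell block B with crate R6.  [cell block A: crate K7, crate R1, crate R2, crate R4 | cell block B: crate R3, crate R6]
4. Guard goes back to cell block A alone.  [cell block A: crate K7, crate R1, crate R2, crate R4 | cell block B: crate R3, crate R6]
5. Guard goes to cell block B with crate R4.  [cell block A: crate K7, crate R1, crate R2 | cell block B: crate R3, crate R4, crate R6]
6. Guard goes back to cell block A alone.  [cell block A: crate K7, crate R1, crate R2 | cell block B: crate R3, crate R4, crate R6]
7. Guard goes to cell block B with crate R1.  [cell block A: crate K7, crate R2 | cell block B: crate R1, crate R3, crate R4, crate R6]
8. Guard goes back to cell block A with crate R3.  [cell block A: crate K7, crate R2, crate R3 | cell block B: crate R1, crate R4, crate R6]
9. Guard goes to cell block B with crate K7.  [cell block A: crate R2, crate R3 | cell block B: crate K7, crate R1, crate R4, crate R6]
10. Guard goes back to cell block A alone.  [cell block A: crate R2, crate R3 | cell block B: crate K7, crate R1, crate R4, crate R6]
11. Guard goes to cell block B with crate R2.  [cell block A: crate R3 | cell block B: crate K7, crate R1, crate R2, crate R4, crate R6]
12. Guard goes back to cell block A alone.  [cell block A: crate R3 | cell block B: crate K7, crate R1, crate R2, crate R4, crate R6]
13. Guard goes to cell block B with crate R3.  [cell block A: — | cell block B: crate K7, crate R1, crate R2, crate R3, crate R4, crate R6]

13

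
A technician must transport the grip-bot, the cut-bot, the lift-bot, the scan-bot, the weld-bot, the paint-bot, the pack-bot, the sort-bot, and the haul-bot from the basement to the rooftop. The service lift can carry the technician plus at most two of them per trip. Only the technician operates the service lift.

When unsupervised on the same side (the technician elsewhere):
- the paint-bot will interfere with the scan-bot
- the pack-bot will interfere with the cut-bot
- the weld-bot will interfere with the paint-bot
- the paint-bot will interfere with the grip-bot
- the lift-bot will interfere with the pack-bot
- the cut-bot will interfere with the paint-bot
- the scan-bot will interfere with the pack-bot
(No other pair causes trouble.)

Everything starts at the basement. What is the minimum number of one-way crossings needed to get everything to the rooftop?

Counting alone: the technician can take at most 2 across per trip to the rooftop, so moving all 9 needs at least 5 loaded trips out, with a return between consecutive ones — at least 9 crossings.
The safety rule pushes this higher. Following every safe sequence of crossings, the most of the 9 that can be at the rooftop as the service lift arrives there on crossing 9 is 8 — never all 9.
So no plan with fewer than 11 crossings exists, and this one achieves 11:
1. Technician goes to the rooftop with the pack-bot and the paint-bot.
2. Technician goes back to the basement alone.
3. Technician goes to the rooftop with the lift-bot.
4. Technician goes back to the basement with the pack-bot.
5. Technician goes to the rooftop with the cut-bot and the scan-bot.
6. Technician goes back to the basement with the paint-bot.
7. Technician goes to the rooftop with the grip-bot and the weld-bot.
8. Technician goes back to the basement alone.
9. Technician goes to the rooftop with the haul-bot and the sort-bot.
10. Technician goes back to the basement alone.
11. Technician goes to the rooftop with the pack-bot and the paint-bot.

11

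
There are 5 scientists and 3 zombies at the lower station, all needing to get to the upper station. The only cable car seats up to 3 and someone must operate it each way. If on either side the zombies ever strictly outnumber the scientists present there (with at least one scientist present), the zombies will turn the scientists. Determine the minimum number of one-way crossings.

7

Counting alone: each trip to the upper station takes at most 3 across and each return brings at least 1 back, so after t trips out (and t−1 returns) at most 3t − (t−1) of the 8 are across; that first reaches 8 at t = 4, so at least 7 crossings are needed.
The plan below uses exactly 7 crossings, so it is optimal:
1. 2 zombies → the upper station.  (the lower station: 5S 1Z; the upper station: 0S 2Z)
2. 1 zombie ← the lower station.  (the lower station: 5S 2Z; the upper station: 0S 1Z)
3. 2 scientists and 1 zombie → the upper station.  (the lower station: 3S 1Z; the upper station: 2S 2Z)
4. 1 zombie ← the lower station.  (the lower station: 3S 2Z; the upper station: 2S 1Z)
5. 1 scientist and 2 zombies → the upper station.  (the lower station: 2S 0Z; the upper station: 3S 3Z)
6. 1 zombie ← the lower station.  (the lower station: 2S 1Z; the upper station: 3S 2Z)
7. 2 scientists and 1 zombie → the upper station.  (the lower station: 0S 0Z; the upper station: 5S 3Z)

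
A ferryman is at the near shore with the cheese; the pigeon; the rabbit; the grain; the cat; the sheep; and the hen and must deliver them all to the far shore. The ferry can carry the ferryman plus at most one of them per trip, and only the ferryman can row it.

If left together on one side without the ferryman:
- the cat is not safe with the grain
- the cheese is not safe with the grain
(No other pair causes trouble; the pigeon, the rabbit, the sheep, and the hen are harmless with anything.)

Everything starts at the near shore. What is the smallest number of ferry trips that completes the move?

15

Counting alone: the ferryman can take at most 1 across per trip to the far shore, so moving all 7 needs at least 7 loaded trips out, with a return between consecutive ones — at least 13 crossings.
The safety rule pushes this higher. Following every safe sequence of crossings, the most of the 7 that can be at the far shore as the ferry arrives there on crossing 13 is 6 — never all 7.
So no plan with fewer than 15 crossings exists, and this one achieves 15:
1. Ferryman goes to the far shore with the grain.
2. Ferryman goes back to the near shore alone.
3. Ferryman goes to the far shore with the cheese.
4. Ferryman goes back to the near shore with the grain.
5. Ferryman goes to the far shore with the cat.
6. Ferryman goes back to the near shore alone.
7. Ferryman goes to the far shore with the pigeon.
8. Ferryman goes back to the near shore alone.
9. Ferryman goes to the far shore with the rabbit.
10. Ferryman goes back to the near shore alone.
11. Ferryman goes to the far shore with the sheep.
12. Ferryman goes back to the near shore alone.
13. Ferryman goes to the far shore with the hen.
14. Ferryman goes back to the near shore alone.
15. Ferryman goes to the far shore with the grain.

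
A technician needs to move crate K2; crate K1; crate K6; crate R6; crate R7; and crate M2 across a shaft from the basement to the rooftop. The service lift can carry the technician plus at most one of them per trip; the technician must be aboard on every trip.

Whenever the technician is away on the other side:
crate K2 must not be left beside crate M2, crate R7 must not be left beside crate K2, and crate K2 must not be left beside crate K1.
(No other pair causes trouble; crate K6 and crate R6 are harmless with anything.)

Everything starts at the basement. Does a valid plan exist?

No

Following every safe sequence of crossings from the start, the most of the 6 that can be at the rooftop as the service lift arrives there on crossings 1, 3, 5, 7 is 1, 2, 3, 4 respectively; the best ever achieved is 4 of 6.
From crossing 9 on, no configuration arises that was not already reachable earlier: only 36 distinct safe configurations (who is on which side, and where the service lift is) can ever be reached, none of them has everyone across, and every continuation just revisits them. So no valid plan exists.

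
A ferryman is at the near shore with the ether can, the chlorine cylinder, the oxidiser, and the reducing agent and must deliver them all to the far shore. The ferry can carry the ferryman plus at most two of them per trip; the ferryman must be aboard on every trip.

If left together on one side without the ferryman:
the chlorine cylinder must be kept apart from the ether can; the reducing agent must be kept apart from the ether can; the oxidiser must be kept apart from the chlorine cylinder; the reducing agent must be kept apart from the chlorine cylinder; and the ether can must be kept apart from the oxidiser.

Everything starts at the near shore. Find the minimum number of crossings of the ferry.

Counting alone: the ferryman can take at most 2 across per trip to the far shore, so moving all 4 needs at least 2 loaded trips out, with a return between consecutive ones — at least 3 crossings.
The safety rule pushes this higher. Following every safe sequence of crossings, the most of the 4 that can be at the far shore as the ferry arrives there on crossing 3 is 3 — never all 4.
So no plan with fewer than 5 crossings exists, and this one achieves 5:
1. Ferryman goes to the far shore with the chlorine cylinder and the ether can.
2. Ferryman goes back to the near shore with the ether can.
3. Ferryman goes to the far shore with the oxidiser and the reducing agent.
4. Ferryman goes back to the near shore with the chlorine cylinder.
5. Ferryman goes to the far shore with the chlorine cylinder and the ether can.

5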